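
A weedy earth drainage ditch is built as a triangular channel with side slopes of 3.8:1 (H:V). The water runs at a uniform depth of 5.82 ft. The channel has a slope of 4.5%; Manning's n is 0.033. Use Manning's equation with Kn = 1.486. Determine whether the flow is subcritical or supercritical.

For a triangular section with side slope z = 3.8: A = zy² = 3.8×5.82² = 128.7 ft²; P = 2y√(1+z²) = 2×5.82×3.929 = 45.74 ft.
Hydraulic radius R = A/P = 128.7/45.74 = 2.814 ft.
V = (1.486/n) R^(2/3) √S = (1.486/0.033) × 2.814^(2/3) × √0.045 = 19.04 ft/s. Hydraulic depth D_h = A/T = 128.7/44.23 = 2.91 ft.
Froude number Fr = V/√(g·D_h) = 19.04/√(32.2×2.91) = 1.97, which is greater than 1, so the flow is supercritical.

supercritical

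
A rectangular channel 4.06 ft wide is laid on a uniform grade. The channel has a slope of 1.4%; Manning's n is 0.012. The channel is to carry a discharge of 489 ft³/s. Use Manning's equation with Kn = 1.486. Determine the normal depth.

y_n = 6.19 ft

Manning's equation rearranged: A R^(2/3) = nQ / (1.486·√S) = 0.012 × 489 / (1.486 × √0.014) = 33.37.
Trying y = 5.1 ft: A R^(2/3) = 26.55 — low.
Trying y = 6.19 ft: A R^(2/3) = 33.35 — ≈ 33.37.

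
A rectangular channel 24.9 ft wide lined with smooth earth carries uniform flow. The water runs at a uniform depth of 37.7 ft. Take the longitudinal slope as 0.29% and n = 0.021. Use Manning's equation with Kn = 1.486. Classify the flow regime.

Flow area A = b·y = 24.9 × 37.7 = 938.7 ft². Wetted perimeter P = b + 2y = 24.9 + 2×37.7 = 100.3 ft.
Hydraulic radius R = A/P = 938.7/100.3 = 9.359 ft.
V = (1.486/n) R^(2/3) √S = (1.486/0.021) × 9.359^(2/3) × √0.0029 = 16.92 ft/s. Hydraulic depth D_h = A/T = 938.7/24.9 = 37.7 ft.
Froude number Fr = V/√(g·D_h) = 16.92/√(32.2×37.7) = 0.486, which is less than 1, so the flow is subcritical.

subcritical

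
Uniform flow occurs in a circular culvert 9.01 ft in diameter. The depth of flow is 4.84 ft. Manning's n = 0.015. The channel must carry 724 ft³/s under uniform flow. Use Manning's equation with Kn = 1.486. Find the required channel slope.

For a circular section of diameter D = 9.01 ft at depth y = 4.84 ft, the central angle is θ = 2 arccos(1 − 2y/D) = 3.29 rad. Then A = (D²/8)(θ − sin θ) = 34.89 ft² and P = Dθ/2 = 14.82 ft.
Hydraulic radius R = A/P = 34.89/14.82 = 2.354 ft.
From Manning's equation, S = [nQ / (1.486 A R^(2/3))]² = [0.015 × 724 / (1.486 × 34.89 × 2.354^(2/3))]² = 0.014.

S = 0.014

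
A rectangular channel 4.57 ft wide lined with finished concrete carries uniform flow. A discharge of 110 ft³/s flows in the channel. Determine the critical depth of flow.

For a rectangular channel, critical depth y_c = (q²/g)^(1/3) where q = Q/b = 110/4.57 = 24.07 ft²/s.
So y_c = (24.07²/32.2)^(1/3) = 2.62 ft.

y_c = 2.62 ft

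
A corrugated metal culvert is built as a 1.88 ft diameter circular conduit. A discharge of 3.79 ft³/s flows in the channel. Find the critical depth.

At critical depth, Q² T / (g A³) = 1, i.e. A³/T = Q²/g = 3.79²/32.2 = 0.4461.
Try y = 0.605 ft: A³/T = 0.2617 — too small.
Try y = 0.837 ft: A³/T = 0.9125 — too large.
Try y = 0.695 ft: A³/T = 0.4469 — close enough.

y_c = 0.695 ft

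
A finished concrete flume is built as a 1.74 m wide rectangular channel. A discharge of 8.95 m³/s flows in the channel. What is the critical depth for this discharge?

For a rectangular channel, critical depth y_c = (q²/g)^(1/3) where q = Q/b = 8.95/1.74 = 5.144 m²/s.
So y_c = (5.144²/9.81)^(1/3) = 1.39 m.

y_c = 1.39 m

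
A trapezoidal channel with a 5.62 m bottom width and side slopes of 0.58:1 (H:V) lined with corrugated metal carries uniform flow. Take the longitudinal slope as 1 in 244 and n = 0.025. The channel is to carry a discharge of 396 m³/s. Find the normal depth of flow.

y_n = 7.26 m

Manning's equation rearranged: A R^(2/3) = nQ / (1·√S) = 0.025 × 396 / (√0.004098) = 154.6.
At y = 5.91 m: A R^(2/3) = 105.5 — too small.
At y = 9.25 m: A R^(2/3) = 245.8 — too large.
At y = 7.26 m: A R^(2/3) = 154.5 — ≈ 154.6.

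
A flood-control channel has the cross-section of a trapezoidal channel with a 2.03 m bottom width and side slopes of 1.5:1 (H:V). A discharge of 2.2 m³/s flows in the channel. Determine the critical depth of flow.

At critical depth, Q² T / (g A³) = 1, i.e. A³/T = Q²/g = 2.2²/9.81 = 0.4934.
Trying y = 0.549 m: A³/T = 1.046 — high.
Trying y = 0.44 m: A³/T = 0.495 — ≈ 0.4934.

y_c = 0.44 m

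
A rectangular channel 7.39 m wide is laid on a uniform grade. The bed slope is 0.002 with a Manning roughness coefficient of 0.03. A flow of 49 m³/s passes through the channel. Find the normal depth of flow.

y_n = 3.13 m

Manning's equation rearranged: A R^(2/3) = nQ / (1·√S) = 0.03 × 49 / (√0.002) = 32.87.
Try y = 3.84 m: A R^(2/3) = 43.27 — over.
Try y = 2.5 m: A R^(2/3) = 24.11 — short.
Try y = 3.13 m: A R^(2/3) = 32.88 — close enough.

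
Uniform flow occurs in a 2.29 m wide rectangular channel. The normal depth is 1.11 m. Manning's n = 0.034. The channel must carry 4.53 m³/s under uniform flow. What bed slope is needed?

S = 0.00789

Flow area A = b·y = 2.29 × 1.11 = 2.542 m². Wetted perimeter P = b + 2y = 2.29 + 2×1.11 = 4.51 m.
Hydraulic radius R = A/P = 2.542/4.51 = 0.5636 m.
From Manning's equation, S = [nQ / (1 A R^(2/3))]² = [0.034 × 4.53 / (1 × 2.542 × 0.5636^(2/3))]² = 0.00789.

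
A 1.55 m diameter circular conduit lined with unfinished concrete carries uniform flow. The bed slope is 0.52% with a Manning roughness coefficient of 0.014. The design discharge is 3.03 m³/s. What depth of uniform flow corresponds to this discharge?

Manning's equation rearranged: A R^(2/3) = nQ / (1·√S) = 0.014 × 3.03 / (√0.0052) = 0.5883.
At y = 0.648 m: A R^(2/3) = 0.3662 — short.
At y = 1.09 m: A R^(2/3) = 0.8447 — over.
At y = 0.853 m: A R^(2/3) = 0.588 — matches.

y_n = 0.853 m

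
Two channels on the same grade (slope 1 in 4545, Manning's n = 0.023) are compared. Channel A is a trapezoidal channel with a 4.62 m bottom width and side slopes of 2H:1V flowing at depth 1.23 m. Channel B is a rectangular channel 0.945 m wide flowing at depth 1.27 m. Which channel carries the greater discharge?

Channel A: With bottom width b = 4.62 m and side slope z = 2: A = (b + zy)y = (4.62 + 2×1.23)×1.23 = 8.708 m²; P = b + 2y√(1+z²) = 4.62 + 2×1.23×2.236 = 10.12 m. Hydraulic radius R = A/P = 8.708/10.12 = 0.8605 m. Q_A = (1/0.023)·8.708·0.8605^(2/3)·√0.00022 = 5.081 m³/s.
Channel B: Flow area A = b·y = 0.945 × 1.27 = 1.2 m². Wetted perimeter P = b + 2y = 0.945 + 2×1.27 = 3.485 m. Hydraulic radius R = A/P = 1.2/3.485 = 0.3444 m. Q_B = (1/0.023)·1.2·0.3444^(2/3)·√0.00022 = 0.3803 m³/s.
Q_A = 5.081 m³/s vs Q_B = 0.3803 m³/s, so channel A carries more.

channel A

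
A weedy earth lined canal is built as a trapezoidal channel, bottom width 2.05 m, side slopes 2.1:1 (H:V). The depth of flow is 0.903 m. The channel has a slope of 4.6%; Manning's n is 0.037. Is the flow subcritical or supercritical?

supercritical

With bottom width b = 2.05 m and side slope z = 2.1: A = (b + zy)y = (2.05 + 2.1×0.903)×0.903 = 3.564 m²; P = b + 2y√(1+z²) = 2.05 + 2×0.903×2.326 = 6.251 m.
Hydraulic radius R = A/P = 3.564/6.251 = 0.5701 m.
V = (1/n) R^(2/3) √S = (1/0.037) × 0.5701^(2/3) × √0.046 = 3.985 m/s. Hydraulic depth D_h = A/T = 3.564/5.843 = 0.6099 m.
Froude number Fr = V/√(g·D_h) = 3.985/√(9.81×0.6099) = 1.63, which is greater than 1, so the flow is supercritical.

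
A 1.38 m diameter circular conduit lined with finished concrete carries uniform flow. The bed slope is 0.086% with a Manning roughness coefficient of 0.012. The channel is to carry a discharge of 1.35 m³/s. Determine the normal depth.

Manning's equation rearranged: A R^(2/3) = nQ / (1·√S) = 0.012 × 1.35 / (√0.00086) = 0.5524.
At y = 1.06 m: A R^(2/3) = 0.6893 — over.
At y = 0.615 m: A R^(2/3) = 0.3012 — short.
At y = 0.892 m: A R^(2/3) = 0.5521 — matches.

y_n = 0.892 m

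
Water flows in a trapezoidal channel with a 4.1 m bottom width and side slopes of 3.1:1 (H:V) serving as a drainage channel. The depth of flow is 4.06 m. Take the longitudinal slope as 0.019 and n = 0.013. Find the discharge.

With bottom width b = 4.1 m and side slope z = 3.1: A = (b + zy)y = (4.1 + 3.1×4.06)×4.06 = 67.75 m²; P = b + 2y√(1+z²) = 4.1 + 2×4.06×3.257 = 30.55 m.
Hydraulic radius R = A/P = 67.75/30.55 = 2.218 m.
Manning's equation: Q = (1/n) A R^(2/3) S^(1/2) = (1/0.013) × 67.75 × 2.218^(2/3) × 0.019^(1/2) = 1220 m³/s.

Q = 1220 m³/s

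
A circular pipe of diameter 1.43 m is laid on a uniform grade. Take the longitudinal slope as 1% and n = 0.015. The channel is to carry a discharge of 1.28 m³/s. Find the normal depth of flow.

y_n = 0.474 m

Manning's equation rearranged: A R^(2/3) = nQ / (1·√S) = 0.015 × 1.28 / (√0.01) = 0.192.
Trying y = 0.325 m: A R^(2/3) = 0.09165 — short.
Trying y = 0.576 m: A R^(2/3) = 0.2761 — over.
Trying y = 0.474 m: A R^(2/3) = 0.1919 — close enough.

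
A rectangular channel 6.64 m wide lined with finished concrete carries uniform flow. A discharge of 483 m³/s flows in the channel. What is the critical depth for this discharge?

y_c = 8.14 m

For a rectangular channel, critical depth y_c = (q²/g)^(1/3) where q = Q/b = 483/6.64 = 72.74 m²/s.
So y_c = (72.74²/9.81)^(1/3) = 8.14 m.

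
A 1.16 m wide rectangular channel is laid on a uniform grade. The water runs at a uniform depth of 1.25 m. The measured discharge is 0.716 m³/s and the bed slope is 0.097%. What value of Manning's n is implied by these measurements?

Flow area A = b·y = 1.16 × 1.25 = 1.45 m². Wetted perimeter P = b + 2y = 1.16 + 2×1.25 = 3.66 m.
Hydraulic radius R = A/P = 1.45/3.66 = 0.3962 m.
Rearranging Manning's equation: n = (1/Q) A R^(2/3) S^(1/2) = (1/0.716) × 1.45 × 0.3962^(2/3) × √0.00097 = 0.034.

n = 0.034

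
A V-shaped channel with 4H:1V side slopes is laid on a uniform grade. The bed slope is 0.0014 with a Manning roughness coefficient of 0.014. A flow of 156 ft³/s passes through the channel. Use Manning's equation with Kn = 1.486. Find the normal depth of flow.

y_n = 2.82 ft

Manning's equation rearranged: A R^(2/3) = nQ / (1.486·√S) = 0.014 × 156 / (1.486 × √0.0014) = 39.28.
Try y = 2.27 ft: A R^(2/3) = 21.98 — too small.
Try y = 3.14 ft: A R^(2/3) = 52.21 — too large.
Try y = 2.82 ft: A R^(2/3) = 39.2 — close enough.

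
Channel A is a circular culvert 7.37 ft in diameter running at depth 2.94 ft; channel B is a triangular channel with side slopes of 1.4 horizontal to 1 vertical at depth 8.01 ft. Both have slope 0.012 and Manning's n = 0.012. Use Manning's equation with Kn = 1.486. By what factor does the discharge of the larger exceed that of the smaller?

9.18

Channel A: For a circular section of diameter D = 7.37 ft at depth y = 2.94 ft, the central angle is θ = 2 arccos(1 − 2y/D) = 2.734 rad. Then A = (D²/8)(θ − sin θ) = 15.88 ft² and P = Dθ/2 = 10.08 ft. Hydraulic radius R = A/P = 15.88/10.08 = 1.576 ft. Q_A = (1.486/0.012)·15.88·1.576^(2/3)·√0.012 = 291.6 ft³/s.
Channel B: For a triangular section with side slope z = 1.4: A = zy² = 1.4×8.01² = 89.82 ft²; P = 2y√(1+z²) = 2×8.01×1.72 = 27.56 ft. Hydraulic radius R = A/P = 89.82/27.56 = 3.259 ft. Q_B = (1.486/0.012)·89.82·3.259^(2/3)·√0.012 = 2678 ft³/s.
The larger discharge is 2678 ft³/s and the smaller is 291.6 ft³/s; the ratio is 9.18.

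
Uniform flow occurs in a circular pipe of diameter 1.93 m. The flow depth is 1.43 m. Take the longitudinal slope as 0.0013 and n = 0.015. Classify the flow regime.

For a circular section of diameter D = 1.93 m at depth y = 1.43 m, the central angle is θ = 2 arccos(1 − 2y/D) = 4.147 rad. Then A = (D²/8)(θ − sin θ) = 2.324 m² and P = Dθ/2 = 4.002 m.
Hydraulic radius R = A/P = 2.324/4.002 = 0.5807 m.
V = (1/n) R^(2/3) √S = (1/0.015) × 0.5807^(2/3) × √0.0013 = 1.673 m/s. Hydraulic depth D_h = A/T = 2.324/1.691 = 1.374 m.
Froude number Fr = V/√(g·D_h) = 1.673/√(9.81×1.374) = 0.456, which is less than 1, so the flow is subcritical.

subcritical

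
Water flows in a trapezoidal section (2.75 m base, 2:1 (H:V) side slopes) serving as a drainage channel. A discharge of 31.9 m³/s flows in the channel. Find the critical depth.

y_c = 1.64 m

At critical depth, Q² T / (g A³) = 1, i.e. A³/T = Q²/g = 31.9²/9.81 = 103.7.
At y = 1.42 m: A³/T = 59.33 — low.
At y = 2.03 m: A³/T = 243.1 — high.
At y = 1.64 m: A³/T = 103.9 — matches.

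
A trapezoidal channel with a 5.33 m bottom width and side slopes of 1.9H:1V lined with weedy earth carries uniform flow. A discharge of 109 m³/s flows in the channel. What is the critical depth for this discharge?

At critical depth, Q² T / (g A³) = 1, i.e. A³/T = Q²/g = 109²/9.81 = 1211.
Trying y = 2.93 m: A³/T = 1977 — too large.
Trying y = 2.28 m: A³/T = 763.9 — too small.
Trying y = 2.58 m: A³/T = 1216 — ≈ 1211.

y_c = 2.58 m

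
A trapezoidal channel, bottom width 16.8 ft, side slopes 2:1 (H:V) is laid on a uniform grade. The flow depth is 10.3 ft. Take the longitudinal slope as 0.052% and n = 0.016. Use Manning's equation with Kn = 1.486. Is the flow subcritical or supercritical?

With bottom width b = 16.8 ft and side slope z = 2: A = (b + zy)y = (16.8 + 2×10.3)×10.3 = 385.2 ft²; P = b + 2y√(1+z²) = 16.8 + 2×10.3×2.236 = 62.86 ft.
Hydraulic radius R = A/P = 385.2/62.86 = 6.128 ft.
V = (1.486/n) R^(2/3) √S = (1.486/0.016) × 6.128^(2/3) × √0.00052 = 7.092 ft/s. Hydraulic depth D_h = A/T = 385.2/58 = 6.642 ft.
Froude number Fr = V/√(g·D_h) = 7.092/√(32.2×6.642) = 0.485, which is less than 1, so the flow is subcritical.

subcritical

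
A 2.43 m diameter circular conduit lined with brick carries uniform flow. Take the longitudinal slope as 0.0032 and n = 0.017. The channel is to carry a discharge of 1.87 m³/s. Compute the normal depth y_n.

y_n = 0.676 m

Manning's equation rearranged: A R^(2/3) = nQ / (1·√S) = 0.017 × 1.87 / (√0.0032) = 0.562.
Trying y = 0.504 m: A R^(2/3) = 0.3135 — low.
Trying y = 0.795 m: A R^(2/3) = 0.7696 — high.
Trying y = 0.676 m: A R^(2/3) = 0.5624 — matches.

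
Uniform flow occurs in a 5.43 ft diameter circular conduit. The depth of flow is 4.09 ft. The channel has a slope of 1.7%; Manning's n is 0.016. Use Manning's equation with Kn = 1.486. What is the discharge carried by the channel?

For a circular section of diameter D = 5.43 ft at depth y = 4.09 ft, the central angle is θ = 2 arccos(1 − 2y/D) = 4.204 rad. Then A = (D²/8)(θ − sin θ) = 18.71 ft² and P = Dθ/2 = 11.41 ft.
Hydraulic radius R = A/P = 18.71/11.41 = 1.64 ft.
Manning's equation: Q = (1.486/n) A R^(2/3) S^(1/2) = (1.486/0.016) × 18.71 × 1.64^(2/3) × 0.017^(1/2) = 315 ft³/s.

Q = 315 ft³/s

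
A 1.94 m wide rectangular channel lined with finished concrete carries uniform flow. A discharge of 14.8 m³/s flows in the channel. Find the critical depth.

For a rectangular channel, critical depth y_c = (q²/g)^(1/3) where q = Q/b = 14.8/1.94 = 7.629 m²/s.
So y_c = (7.629²/9.81)^(1/3) = 1.81 m.

y_c = 1.81 m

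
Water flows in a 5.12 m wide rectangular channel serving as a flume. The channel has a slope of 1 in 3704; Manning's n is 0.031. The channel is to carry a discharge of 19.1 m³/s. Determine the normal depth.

y_n = 4.96 m

Manning's equation rearranged: A R^(2/3) = nQ / (1·√S) = 0.031 × 19.1 / (√0.00027) = 36.04.
At y = 5.45 m: A R^(2/3) = 40.4 — too large.
At y = 4.35 m: A R^(2/3) = 30.61 — too small.
At y = 4.96 m: A R^(2/3) = 36.01 — ≈ 36.04.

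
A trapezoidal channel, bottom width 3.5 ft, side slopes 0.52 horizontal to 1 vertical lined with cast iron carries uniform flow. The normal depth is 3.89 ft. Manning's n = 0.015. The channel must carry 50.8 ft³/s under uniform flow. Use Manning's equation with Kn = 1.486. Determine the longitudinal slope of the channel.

S = 0.00027

With bottom width b = 3.5 ft and side slope z = 0.52: A = (b + zy)y = (3.5 + 0.52×3.89)×3.89 = 21.48 ft²; P = b + 2y√(1+z²) = 3.5 + 2×3.89×1.127 = 12.27 ft.
Hydraulic radius R = A/P = 21.48/12.27 = 1.751 ft.
From Manning's equation, S = [nQ / (1.486 A R^(2/3))]² = [0.015 × 50.8 / (1.486 × 21.48 × 1.751^(2/3))]² = 0.00027.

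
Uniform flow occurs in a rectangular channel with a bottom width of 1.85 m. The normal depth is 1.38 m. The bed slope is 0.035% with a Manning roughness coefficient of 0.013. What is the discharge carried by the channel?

Q = 2.48 m³/s

Flow area A = b·y = 1.85 × 1.38 = 2.553 m². Wetted perimeter P = b + 2y = 1.85 + 2×1.38 = 4.61 m.
Hydraulic radius R = A/P = 2.553/4.61 = 0.5538 m.
Manning's equation: Q = (1/n) A R^(2/3) S^(1/2) = (1/0.013) × 2.553 × 0.5538^(2/3) × 0.00035^(1/2) = 2.48 m³/s.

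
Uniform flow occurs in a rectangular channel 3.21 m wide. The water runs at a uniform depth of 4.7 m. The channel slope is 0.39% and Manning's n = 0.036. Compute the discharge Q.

Flow area A = b·y = 3.21 × 4.7 = 15.09 m². Wetted perimeter P = b + 2y = 3.21 + 2×4.7 = 12.61 m.
Hydraulic radius R = A/P = 15.09/12.61 = 1.196 m.
Manning's equation: Q = (1/n) A R^(2/3) S^(1/2) = (1/0.036) × 15.09 × 1.196^(2/3) × 0.0039^(1/2) = 29.5 m³/s.

Q = 29.5 m³/s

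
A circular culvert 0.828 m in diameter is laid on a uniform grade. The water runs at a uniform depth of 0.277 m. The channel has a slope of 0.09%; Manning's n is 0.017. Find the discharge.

Q = 0.0803 m³/s

For a circular section of diameter D = 0.828 m at depth y = 0.277 m, the central angle is θ = 2 arccos(1 − 2y/D) = 2.467 rad. Then A = (D²/8)(θ − sin θ) = 0.1579 m² and P = Dθ/2 = 1.021 m.
Hydraulic radius R = A/P = 0.1579/1.021 = 0.1546 m.
Manning's equation: Q = (1/n) A R^(2/3) S^(1/2) = (1/0.017) × 0.1579 × 0.1546^(2/3) × 0.0009^(1/2) = 0.0803 m³/s.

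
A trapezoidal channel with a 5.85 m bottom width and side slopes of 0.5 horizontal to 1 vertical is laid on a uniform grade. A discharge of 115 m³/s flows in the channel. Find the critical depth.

At critical depth, Q² T / (g A³) = 1, i.e. A³/T = Q²/g = 115²/9.81 = 1348.
Trying y = 3.77 m: A³/T = 2578 — too large.
Trying y = 2.41 m: A³/T = 595.1 — too small.
Trying y = 3.1 m: A³/T = 1349 — close enough.

y_c = 3.1 m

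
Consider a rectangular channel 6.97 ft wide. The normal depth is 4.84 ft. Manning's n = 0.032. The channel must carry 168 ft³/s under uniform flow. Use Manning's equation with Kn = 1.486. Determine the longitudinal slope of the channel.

S = 0.00449

Flow area A = b·y = 6.97 × 4.84 = 33.73 ft². Wetted perimeter P = b + 2y = 6.97 + 2×4.84 = 16.65 ft.
Hydraulic radius R = A/P = 33.73/16.65 = 2.026 ft.
From Manning's equation, S = [nQ / (1.486 A R^(2/3))]² = [0.032 × 168 / (1.486 × 33.73 × 2.026^(2/3))]² = 0.00449.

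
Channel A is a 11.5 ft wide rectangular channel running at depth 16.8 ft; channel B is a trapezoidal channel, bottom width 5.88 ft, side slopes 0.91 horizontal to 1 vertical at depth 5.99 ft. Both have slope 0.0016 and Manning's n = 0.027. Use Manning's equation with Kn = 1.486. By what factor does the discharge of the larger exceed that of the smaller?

3.55

Channel A: Flow area A = b·y = 11.5 × 16.8 = 193.2 ft². Wetted perimeter P = b + 2y = 11.5 + 2×16.8 = 45.1 ft. Hydraulic radius R = A/P = 193.2/45.1 = 4.284 ft. Q_A = (1.486/0.027)·193.2·4.284^(2/3)·√0.0016 = 1122 ft³/s.
Channel B: With bottom width b = 5.88 ft and side slope z = 0.91: A = (b + zy)y = (5.88 + 0.91×5.99)×5.99 = 67.87 ft²; P = b + 2y√(1+z²) = 5.88 + 2×5.99×1.352 = 22.08 ft. Hydraulic radius R = A/P = 67.87/22.08 = 3.074 ft. Q_B = (1.486/0.027)·67.87·3.074^(2/3)·√0.0016 = 315.9 ft³/s.
The larger discharge is 1122 ft³/s and the smaller is 315.9 ft³/s; the ratio is 3.55.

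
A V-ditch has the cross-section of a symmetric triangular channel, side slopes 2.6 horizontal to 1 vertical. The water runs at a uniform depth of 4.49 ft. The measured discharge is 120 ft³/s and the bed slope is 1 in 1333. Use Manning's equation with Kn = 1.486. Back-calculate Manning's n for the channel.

n = 0.0291

For a triangular section with side slope z = 2.6: A = zy² = 2.6×4.49² = 52.42 ft²; P = 2y√(1+z²) = 2×4.49×2.786 = 25.02 ft.
Hydraulic radius R = A/P = 52.42/25.02 = 2.095 ft.
Rearranging Manning's equation: n = (1.486/Q) A R^(2/3) S^(1/2) = (1.486/120) × 52.42 × 2.095^(2/3) × √0.0007502 = 0.0291.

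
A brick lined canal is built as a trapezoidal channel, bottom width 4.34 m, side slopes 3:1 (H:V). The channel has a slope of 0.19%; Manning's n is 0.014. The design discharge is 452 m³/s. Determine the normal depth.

y_n = 4.49 m

Manning's equation rearranged: A R^(2/3) = nQ / (1·√S) = 0.014 × 452 / (√0.0019) = 145.2.
Try y = 5.47 m: A R^(2/3) = 231.6 — over.
Try y = 3.22 m: A R^(2/3) = 67.32 — short.
Try y = 4.49 m: A R^(2/3) = 145 — ≈ 145.2.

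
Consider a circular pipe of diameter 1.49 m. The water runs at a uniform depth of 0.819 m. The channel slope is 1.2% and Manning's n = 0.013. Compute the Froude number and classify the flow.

For a circular section of diameter D = 1.49 m at depth y = 0.819 m, the central angle is θ = 2 arccos(1 − 2y/D) = 3.341 rad. Then A = (D²/8)(θ − sin θ) = 0.9819 m² and P = Dθ/2 = 2.489 m.
Hydraulic radius R = A/P = 0.9819/2.489 = 0.3945 m.
V = (1/n) R^(2/3) √S = (1/0.013) × 0.3945^(2/3) × √0.012 = 4.533 m/s. Hydraulic depth D_h = A/T = 0.9819/1.483 = 0.6623 m.
Froude number Fr = V/√(g·D_h) = 4.533/√(9.81×0.6623) = 1.78, which is greater than 1, so the flow is supercritical.

supercritical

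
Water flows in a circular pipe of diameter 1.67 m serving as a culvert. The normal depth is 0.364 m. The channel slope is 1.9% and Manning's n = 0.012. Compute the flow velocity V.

For a circular section of diameter D = 1.67 m at depth y = 0.364 m, the central angle is θ = 2 arccos(1 − 2y/D) = 1.943 rad. Then A = (D²/8)(θ − sin θ) = 0.3526 m² and P = Dθ/2 = 1.622 m.
Hydraulic radius R = A/P = 0.3526/1.622 = 0.2173 m.
From Manning's equation, V = (1/n) R^(2/3) S^(1/2) = (1/0.012) × 0.2173^(2/3) × 0.019^(1/2) = 4.15 m/s.

V = 4.15 m/s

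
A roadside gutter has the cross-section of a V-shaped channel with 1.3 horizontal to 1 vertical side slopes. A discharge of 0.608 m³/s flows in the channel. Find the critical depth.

At critical depth, Q² T / (g A³) = 1, i.e. A³/T = Q²/g = 0.608²/9.81 = 0.03768.
At y = 0.366 m: A³/T = 0.00555 — too small.
At y = 0.583 m: A³/T = 0.05691 — too large.
At y = 0.537 m: A³/T = 0.03773 — close enough.

y_c = 0.537 m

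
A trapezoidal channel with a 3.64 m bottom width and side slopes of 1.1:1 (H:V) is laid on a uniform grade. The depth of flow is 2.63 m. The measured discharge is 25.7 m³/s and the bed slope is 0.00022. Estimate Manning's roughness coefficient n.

With bottom width b = 3.64 m and side slope z = 1.1: A = (b + zy)y = (3.64 + 1.1×2.63)×2.63 = 17.18 m²; P = b + 2y√(1+z²) = 3.64 + 2×2.63×1.487 = 11.46 m.
Hydraulic radius R = A/P = 17.18/11.46 = 1.499 m.
Rearranging Manning's equation: n = (1/Q) A R^(2/3) S^(1/2) = (1/25.7) × 17.18 × 1.499^(2/3) × √0.00022 = 0.013.

n = 0.013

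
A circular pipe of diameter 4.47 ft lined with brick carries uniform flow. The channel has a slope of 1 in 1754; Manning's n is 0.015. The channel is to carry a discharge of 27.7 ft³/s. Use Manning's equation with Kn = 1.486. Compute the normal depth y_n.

y_n = 2.74 ft

Manning's equation rearranged: A R^(2/3) = nQ / (1.486·√S) = 0.015 × 27.7 / (1.486 × √0.0005701) = 11.71.
Try y = 2.15 ft: A R^(2/3) = 7.907 — low.
Try y = 3.12 ft: A R^(2/3) = 14.1 — high.
Try y = 2.74 ft: A R^(2/3) = 11.73 — close enough.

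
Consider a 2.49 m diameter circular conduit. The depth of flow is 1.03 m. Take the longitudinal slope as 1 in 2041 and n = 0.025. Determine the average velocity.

V = 0.592 m/s

For a circular section of diameter D = 2.49 m at depth y = 1.03 m, the central angle is θ = 2 arccos(1 − 2y/D) = 2.794 rad. Then A = (D²/8)(θ − sin θ) = 1.902 m² and P = Dθ/2 = 3.479 m.
Hydraulic radius R = A/P = 1.902/3.479 = 0.5467 m.
From Manning's equation, V = (1/n) R^(2/3) S^(1/2) = (1/0.025) × 0.5467^(2/3) × 0.00049^(1/2) = 0.592 m/s.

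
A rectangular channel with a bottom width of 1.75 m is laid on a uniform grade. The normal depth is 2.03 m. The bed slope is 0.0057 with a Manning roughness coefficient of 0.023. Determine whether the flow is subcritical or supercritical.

Flow area A = b·y = 1.75 × 2.03 = 3.552 m². Wetted perimeter P = b + 2y = 1.75 + 2×2.03 = 5.81 m.
Hydraulic radius R = A/P = 3.552/5.81 = 0.6114 m.
V = (1/n) R^(2/3) √S = (1/0.023) × 0.6114^(2/3) × √0.0057 = 2.365 m/s. Hydraulic depth D_h = A/T = 3.552/1.75 = 2.03 m.
Froude number Fr = V/√(g·D_h) = 2.365/√(9.81×2.03) = 0.53, which is less than 1, so the flow is subcritical.

subcritical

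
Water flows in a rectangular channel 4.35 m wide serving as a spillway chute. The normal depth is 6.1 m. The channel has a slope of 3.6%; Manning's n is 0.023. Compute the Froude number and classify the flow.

supercritical

Flow area A = b·y = 4.35 × 6.1 = 26.53 m². Wetted perimeter P = b + 2y = 4.35 + 2×6.1 = 16.55 m.
Hydraulic radius R = A/P = 26.53/16.55 = 1.603 m.
V = (1/n) R^(2/3) √S = (1/0.023) × 1.603^(2/3) × √0.036 = 11.3 m/s. Hydraulic depth D_h = A/T = 26.53/4.35 = 6.1 m.
Froude number Fr = V/√(g·D_h) = 11.3/√(9.81×6.1) = 1.46, which is greater than 1, so the flow is supercritical.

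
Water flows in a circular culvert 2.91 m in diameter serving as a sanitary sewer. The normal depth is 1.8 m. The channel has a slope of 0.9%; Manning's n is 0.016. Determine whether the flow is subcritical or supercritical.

supercritical

For a circular section of diameter D = 2.91 m at depth y = 1.8 m, the central angle is θ = 2 arccos(1 − 2y/D) = 3.62 rad. Then A = (D²/8)(θ − sin θ) = 4.32 m² and P = Dθ/2 = 5.268 m.
Hydraulic radius R = A/P = 4.32/5.268 = 0.8201 m.
V = (1/n) R^(2/3) √S = (1/0.016) × 0.8201^(2/3) × √0.009 = 5.195 m/s. Hydraulic depth D_h = A/T = 4.32/2.827 = 1.528 m.
Froude number Fr = V/√(g·D_h) = 5.195/√(9.81×1.528) = 1.34, which is greater than 1, so the flow is supercritical.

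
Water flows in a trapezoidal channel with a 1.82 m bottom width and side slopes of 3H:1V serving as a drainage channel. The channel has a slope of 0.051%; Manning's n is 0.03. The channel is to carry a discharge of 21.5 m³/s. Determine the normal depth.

y_n = 2.52 m

Manning's equation rearranged: A R^(2/3) = nQ / (1·√S) = 0.03 × 21.5 / (√0.00051) = 28.56.
Trying y = 2.05 m: A R^(2/3) = 17.46 — short.
Trying y = 2.79 m: A R^(2/3) = 36.6 — over.
Trying y = 2.52 m: A R^(2/3) = 28.6 — close enough.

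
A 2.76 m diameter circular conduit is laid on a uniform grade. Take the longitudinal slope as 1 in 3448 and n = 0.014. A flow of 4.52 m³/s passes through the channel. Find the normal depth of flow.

y_n = 1.86 m

Manning's equation rearranged: A R^(2/3) = nQ / (1·√S) = 0.014 × 4.52 / (√0.00029) = 3.716.
At y = 2.34 m: A R^(2/3) = 4.805 — too large.
At y = 1.6 m: A R^(2/3) = 2.976 — too small.
At y = 1.86 m: A R^(2/3) = 3.717 — ≈ 3.716.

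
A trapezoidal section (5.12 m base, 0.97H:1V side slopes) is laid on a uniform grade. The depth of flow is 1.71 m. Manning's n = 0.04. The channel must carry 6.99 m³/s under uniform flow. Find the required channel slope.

With bottom width b = 5.12 m and side slope z = 0.97: A = (b + zy)y = (5.12 + 0.97×1.71)×1.71 = 11.59 m²; P = b + 2y√(1+z²) = 5.12 + 2×1.71×1.393 = 9.885 m.
Hydraulic radius R = A/P = 11.59/9.885 = 1.173 m.
From Manning's equation, S = [nQ / (1 A R^(2/3))]² = [0.04 × 6.99 / (1 × 11.59 × 1.173^(2/3))]² = 0.00047.

S = 0.00047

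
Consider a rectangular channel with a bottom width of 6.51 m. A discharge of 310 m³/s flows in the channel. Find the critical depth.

y_c = 6.14 m

For a rectangular channel, critical depth y_c = (q²/g)^(1/3) where q = Q/b = 310/6.51 = 47.62 m²/s.
So y_c = (47.62²/9.81)^(1/3) = 6.14 m.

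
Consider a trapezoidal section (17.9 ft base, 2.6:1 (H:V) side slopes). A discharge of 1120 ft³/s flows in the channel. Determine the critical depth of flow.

At critical depth, Q² T / (g A³) = 1, i.e. A³/T = Q²/g = 1120²/32.2 = 38960.
At y = 2.94 ft: A³/T = 12760 — low.
At y = 4.75 ft: A³/T = 69640 — high.
At y = 4.04 ft: A³/T = 38840 — ≈ 38960.

y_c = 4.04 ft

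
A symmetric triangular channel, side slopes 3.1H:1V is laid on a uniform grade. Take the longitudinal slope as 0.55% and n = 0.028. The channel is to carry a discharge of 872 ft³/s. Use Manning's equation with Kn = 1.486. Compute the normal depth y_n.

Manning's equation rearranged: A R^(2/3) = nQ / (1.486·√S) = 0.028 × 872 / (1.486 × √0.0055) = 221.6.
Try y = 7.63 ft: A R^(2/3) = 426.3 — over.
Try y = 5.97 ft: A R^(2/3) = 221.6 — close enough.

y_n = 5.97 ft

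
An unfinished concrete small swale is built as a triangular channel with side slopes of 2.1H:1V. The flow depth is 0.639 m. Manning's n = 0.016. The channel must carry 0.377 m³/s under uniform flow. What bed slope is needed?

S = 0.00026

For a triangular section with side slope z = 2.1: A = zy² = 2.1×0.639² = 0.8575 m²; P = 2y√(1+z²) = 2×0.639×2.326 = 2.973 m.
Hydraulic radius R = A/P = 0.8575/2.973 = 0.2885 m.
From Manning's equation, S = [nQ / (1 A R^(2/3))]² = [0.016 × 0.377 / (1 × 0.8575 × 0.2885^(2/3))]² = 0.00026.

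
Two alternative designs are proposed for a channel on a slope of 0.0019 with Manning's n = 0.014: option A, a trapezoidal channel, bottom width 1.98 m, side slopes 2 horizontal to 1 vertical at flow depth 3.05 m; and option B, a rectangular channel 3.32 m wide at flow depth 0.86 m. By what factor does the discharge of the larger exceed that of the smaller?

Channel A: With bottom width b = 1.98 m and side slope z = 2: A = (b + zy)y = (1.98 + 2×3.05)×3.05 = 24.64 m²; P = b + 2y√(1+z²) = 1.98 + 2×3.05×2.236 = 15.62 m. Hydraulic radius R = A/P = 24.64/15.62 = 1.578 m. Q_A = (1/0.014)·24.64·1.578^(2/3)·√0.0019 = 104 m³/s.
Channel B: Flow area A = b·y = 3.32 × 0.86 = 2.855 m². Wetted perimeter P = b + 2y = 3.32 + 2×0.86 = 5.04 m. Hydraulic radius R = A/P = 2.855/5.04 = 0.5665 m. Q_B = (1/0.014)·2.855·0.5665^(2/3)·√0.0019 = 6.086 m³/s.
The larger discharge is 104 m³/s and the smaller is 6.086 m³/s; the ratio is 17.1.

17.1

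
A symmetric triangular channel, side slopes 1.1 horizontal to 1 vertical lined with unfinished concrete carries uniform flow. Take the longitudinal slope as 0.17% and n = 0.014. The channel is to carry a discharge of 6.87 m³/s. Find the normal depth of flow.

Manning's equation rearranged: A R^(2/3) = nQ / (1·√S) = 0.014 × 6.87 / (√0.0017) = 2.333.
At y = 1.33 m: A R^(2/3) = 1.213 — too small.
At y = 2 m: A R^(2/3) = 3.6 — too large.
At y = 1.7 m: A R^(2/3) = 2.334 — matches.

y_n = 1.7 m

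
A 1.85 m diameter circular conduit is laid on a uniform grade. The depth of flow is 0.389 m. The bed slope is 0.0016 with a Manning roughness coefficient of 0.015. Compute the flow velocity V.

For a circular section of diameter D = 1.85 m at depth y = 0.389 m, the central angle is θ = 2 arccos(1 − 2y/D) = 1.905 rad. Then A = (D²/8)(θ − sin θ) = 0.4111 m² and P = Dθ/2 = 1.763 m.
Hydraulic radius R = A/P = 0.4111/1.763 = 0.2332 m.
From Manning's equation, V = (1/n) R^(2/3) S^(1/2) = (1/0.015) × 0.2332^(2/3) × 0.0016^(1/2) = 1.01 m/s.

V = 1.01 m/s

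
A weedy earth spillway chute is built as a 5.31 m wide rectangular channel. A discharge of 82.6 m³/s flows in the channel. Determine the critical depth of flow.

y_c = 2.91 m

For a rectangular channel, critical depth y_c = (q²/g)^(1/3) where q = Q/b = 82.6/5.31 = 15.56 m²/s.
So y_c = (15.56²/9.81)^(1/3) = 2.91 m.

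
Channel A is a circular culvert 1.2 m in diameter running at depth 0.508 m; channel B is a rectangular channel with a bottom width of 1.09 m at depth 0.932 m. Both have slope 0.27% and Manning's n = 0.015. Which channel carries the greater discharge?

Channel A: For a circular section of diameter D = 1.2 m at depth y = 0.508 m, the central angle is θ = 2 arccos(1 − 2y/D) = 2.834 rad. Then A = (D²/8)(θ − sin θ) = 0.4555 m² and P = Dθ/2 = 1.7 m. Hydraulic radius R = A/P = 0.4555/1.7 = 0.2679 m. Q_A = (1/0.015)·0.4555·0.2679^(2/3)·√0.0027 = 0.6558 m³/s.
Channel B: Flow area A = b·y = 1.09 × 0.932 = 1.016 m². Wetted perimeter P = b + 2y = 1.09 + 2×0.932 = 2.954 m. Hydraulic radius R = A/P = 1.016/2.954 = 0.3439 m. Q_B = (1/0.015)·1.016·0.3439^(2/3)·√0.0027 = 1.727 m³/s.
Q_A = 0.6558 m³/s vs Q_B = 1.727 m³/s, so channel B carries more.

channel B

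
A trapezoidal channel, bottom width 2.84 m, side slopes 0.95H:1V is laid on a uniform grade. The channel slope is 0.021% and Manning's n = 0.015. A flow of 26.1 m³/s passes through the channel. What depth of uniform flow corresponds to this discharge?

y_n = 3.27 m

Manning's equation rearranged: A R^(2/3) = nQ / (1·√S) = 0.015 × 26.1 / (√0.00021) = 27.02.
Try y = 3.96 m: A R^(2/3) = 40.1 — high.
Try y = 2.32 m: A R^(2/3) = 13.7 — low.
Try y = 3.27 m: A R^(2/3) = 27.04 — ≈ 27.02.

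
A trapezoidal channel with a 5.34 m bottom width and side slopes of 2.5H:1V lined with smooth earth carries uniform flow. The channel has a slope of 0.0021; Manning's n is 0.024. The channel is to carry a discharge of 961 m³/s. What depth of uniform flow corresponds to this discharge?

Manning's equation rearranged: A R^(2/3) = nQ / (1·√S) = 0.024 × 961 / (√0.0021) = 503.3.
At y = 6.94 m: A R^(2/3) = 375.8 — short.
At y = 9.74 m: A R^(2/3) = 846 — over.
At y = 7.85 m: A R^(2/3) = 503.3 — matches.

y_n = 7.85 m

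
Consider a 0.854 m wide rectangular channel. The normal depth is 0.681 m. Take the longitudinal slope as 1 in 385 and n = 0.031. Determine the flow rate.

Q = 0.392 m³/s

Flow area A = b·y = 0.854 × 0.681 = 0.5816 m². Wetted perimeter P = b + 2y = 0.854 + 2×0.681 = 2.216 m.
Hydraulic radius R = A/P = 0.5816/2.216 = 0.2624 m.
Manning's equation: Q = (1/n) A R^(2/3) S^(1/2) = (1/0.031) × 0.5816 × 0.2624^(2/3) × 0.002597^(1/2) = 0.392 m³/s.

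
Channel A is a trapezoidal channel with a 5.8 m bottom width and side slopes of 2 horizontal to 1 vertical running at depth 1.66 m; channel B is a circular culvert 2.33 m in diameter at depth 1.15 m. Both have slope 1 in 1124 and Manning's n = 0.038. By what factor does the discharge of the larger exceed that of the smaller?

Channel A: With bottom width b = 5.8 m and side slope z = 2: A = (b + zy)y = (5.8 + 2×1.66)×1.66 = 15.14 m²; P = b + 2y√(1+z²) = 5.8 + 2×1.66×2.236 = 13.22 m. Hydraulic radius R = A/P = 15.14/13.22 = 1.145 m. Q_A = (1/0.038)·15.14·1.145^(2/3)·√0.0008897 = 13 m³/s.
Channel B: For a circular section of diameter D = 2.33 m at depth y = 1.15 m, the central angle is θ = 2 arccos(1 − 2y/D) = 3.116 rad. Then A = (D²/8)(θ − sin θ) = 2.097 m² and P = Dθ/2 = 3.63 m. Hydraulic radius R = A/P = 2.097/3.63 = 0.5777 m. Q_B = (1/0.038)·2.097·0.5777^(2/3)·√0.0008897 = 1.142 m³/s.
The larger discharge is 13 m³/s and the smaller is 1.142 m³/s; the ratio is 11.4.

11.4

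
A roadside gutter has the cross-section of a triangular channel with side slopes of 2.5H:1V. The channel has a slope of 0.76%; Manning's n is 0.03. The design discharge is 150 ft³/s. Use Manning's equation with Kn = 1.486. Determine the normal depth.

Manning's equation rearranged: A R^(2/3) = nQ / (1.486·√S) = 0.03 × 150 / (1.486 × √0.0076) = 34.74.
At y = 3.76 ft: A R^(2/3) = 51.24 — over.
At y = 2.55 ft: A R^(2/3) = 18.19 — short.
At y = 3.25 ft: A R^(2/3) = 34.74 — matches.

y_n = 3.25 ft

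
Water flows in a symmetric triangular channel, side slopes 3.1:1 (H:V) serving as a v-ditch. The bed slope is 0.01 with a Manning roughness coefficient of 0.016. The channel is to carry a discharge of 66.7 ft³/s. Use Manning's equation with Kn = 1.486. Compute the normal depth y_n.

y_n = 1.65 ft

Manning's equation rearranged: A R^(2/3) = nQ / (1.486·√S) = 0.016 × 66.7 / (1.486 × √0.01) = 7.182.
Try y = 1.93 ft: A R^(2/3) = 10.91 — too large.
Try y = 1.28 ft: A R^(2/3) = 3.65 — too small.
Try y = 1.65 ft: A R^(2/3) = 7.183 — matches.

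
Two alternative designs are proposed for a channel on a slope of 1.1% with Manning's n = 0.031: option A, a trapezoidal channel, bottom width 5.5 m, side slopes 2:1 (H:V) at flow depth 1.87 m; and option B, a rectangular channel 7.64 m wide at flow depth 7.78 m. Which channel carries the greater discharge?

Channel A: With bottom width b = 5.5 m and side slope z = 2: A = (b + zy)y = (5.5 + 2×1.87)×1.87 = 17.28 m²; P = b + 2y√(1+z²) = 5.5 + 2×1.87×2.236 = 13.86 m. Hydraulic radius R = A/P = 17.28/13.86 = 1.246 m. Q_A = (1/0.031)·17.28·1.246^(2/3)·√0.011 = 67.71 m³/s.
Channel B: Flow area A = b·y = 7.64 × 7.78 = 59.44 m². Wetted perimeter P = b + 2y = 7.64 + 2×7.78 = 23.2 m. Hydraulic radius R = A/P = 59.44/23.2 = 2.562 m. Q_B = (1/0.031)·59.44·2.562^(2/3)·√0.011 = 376.5 m³/s.
Q_A = 67.71 m³/s vs Q_B = 376.5 m³/s, so channel B carries more.

channel B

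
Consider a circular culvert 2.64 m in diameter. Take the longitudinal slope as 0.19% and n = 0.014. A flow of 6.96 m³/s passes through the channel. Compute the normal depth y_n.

Manning's equation rearranged: A R^(2/3) = nQ / (1·√S) = 0.014 × 6.96 / (√0.0019) = 2.235.
Try y = 1.55 m: A R^(2/3) = 2.696 — high.
Try y = 1.38 m: A R^(2/3) = 2.236 — ≈ 2.235.

y_n = 1.38 m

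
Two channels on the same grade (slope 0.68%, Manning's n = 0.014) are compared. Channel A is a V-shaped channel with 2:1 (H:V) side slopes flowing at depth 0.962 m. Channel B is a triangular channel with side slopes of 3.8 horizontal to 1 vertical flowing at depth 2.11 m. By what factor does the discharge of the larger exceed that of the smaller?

Channel A: For a triangular section with side slope z = 2: A = zy² = 2×0.962² = 1.851 m²; P = 2y√(1+z²) = 2×0.962×2.236 = 4.302 m. Hydraulic radius R = A/P = 1.851/4.302 = 0.4302 m. Q_A = (1/0.014)·1.851·0.4302^(2/3)·√0.0068 = 6.213 m³/s.
Channel B: For a triangular section with side slope z = 3.8: A = zy² = 3.8×2.11² = 16.92 m²; P = 2y√(1+z²) = 2×2.11×3.929 = 16.58 m. Hydraulic radius R = A/P = 16.92/16.58 = 1.02 m. Q_B = (1/0.014)·16.92·1.02^(2/3)·√0.0068 = 101 m³/s.
The larger discharge is 101 m³/s and the smaller is 6.213 m³/s; the ratio is 16.3.

16.3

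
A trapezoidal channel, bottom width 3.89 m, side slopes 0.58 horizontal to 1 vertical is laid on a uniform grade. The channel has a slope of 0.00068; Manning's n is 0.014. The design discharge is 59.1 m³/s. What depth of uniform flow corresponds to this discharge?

Manning's equation rearranged: A R^(2/3) = nQ / (1·√S) = 0.014 × 59.1 / (√0.00068) = 31.73.
Trying y = 2.52 m: A R^(2/3) = 16.78 — too small.
Trying y = 4.38 m: A R^(2/3) = 44.85 — too large.
Trying y = 3.62 m: A R^(2/3) = 31.71 — close enough.

y_n = 3.62 m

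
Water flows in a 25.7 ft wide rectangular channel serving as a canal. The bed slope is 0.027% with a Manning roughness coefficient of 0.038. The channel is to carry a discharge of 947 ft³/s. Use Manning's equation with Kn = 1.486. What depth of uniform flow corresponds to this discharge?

Manning's equation rearranged: A R^(2/3) = nQ / (1.486·√S) = 0.038 × 947 / (1.486 × √0.00027) = 1474.
Try y = 12.7 ft: A R^(2/3) = 1124 — low.
Try y = 15.6 ft: A R^(2/3) = 1474 — close enough.

y_n = 15.6 ft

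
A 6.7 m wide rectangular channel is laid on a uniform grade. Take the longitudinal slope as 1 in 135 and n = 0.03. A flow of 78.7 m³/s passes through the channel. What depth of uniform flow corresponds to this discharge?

y_n = 3.01 m

Manning's equation rearranged: A R^(2/3) = nQ / (1·√S) = 0.03 × 78.7 / (√0.007407) = 27.43.
Trying y = 3.45 m: A R^(2/3) = 32.92 — too large.
Trying y = 3.01 m: A R^(2/3) = 27.42 — close enough.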